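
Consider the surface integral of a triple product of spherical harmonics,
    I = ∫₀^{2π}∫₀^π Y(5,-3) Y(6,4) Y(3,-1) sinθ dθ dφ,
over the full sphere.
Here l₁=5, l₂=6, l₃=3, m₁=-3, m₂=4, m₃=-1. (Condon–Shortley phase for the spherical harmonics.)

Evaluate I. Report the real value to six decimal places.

m-sum 0 ✓  L=14 even ✓  1≤3≤11 ✓
Π(2lᵢ+1) = 11×13×7 = 1001
triangle coeff Δ(5,6,3) = 1/675675
Σ_t [3,5]: t=3:−1/8640 t=4:+1/2304 t=5:−1/8640 = 7/34560
(3j)²=7/429 [(5 6 3; 0 0 0)], sign=-1
Σ_t [6,8]: t=6:+1/69120 t=7:−1/30240 t=8:+1/322560 = -1/64512
(3j)²=10/1001 [(5 6 3; -3 4 -1)], sign=-1
⇒ 4πI² = 70/429
I = (+1)√(70/429/(4π)) = 0.11395029

0.113950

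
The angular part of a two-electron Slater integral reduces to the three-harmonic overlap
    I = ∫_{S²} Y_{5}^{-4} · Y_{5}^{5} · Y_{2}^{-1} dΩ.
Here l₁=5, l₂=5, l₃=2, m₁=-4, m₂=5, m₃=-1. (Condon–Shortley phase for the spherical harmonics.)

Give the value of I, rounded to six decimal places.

-0.187924

m-sum 0 ✓  L=12 even ✓  0≤2≤10 ✓
Π(2lᵢ+1) = 11×11×5 = 605
triangle coeff Δ(5,5,2) = 1/38610
Σ_t [3,5]: t=3:−1/2880 t=4:+1/576 t=5:−1/2880 = 1/960
(3j)²=10/429 [(5 5 2; 0 0 0)], sign=+1
Σ_t [8,8]: t=8:+1/80640 = 1/80640
(3j)²=9/286 [(5 5 2; -4 5 -1)], sign=-1
⇒ 4πI² = 75/169
I = (-1)√(75/169/(4π)) = -0.18792404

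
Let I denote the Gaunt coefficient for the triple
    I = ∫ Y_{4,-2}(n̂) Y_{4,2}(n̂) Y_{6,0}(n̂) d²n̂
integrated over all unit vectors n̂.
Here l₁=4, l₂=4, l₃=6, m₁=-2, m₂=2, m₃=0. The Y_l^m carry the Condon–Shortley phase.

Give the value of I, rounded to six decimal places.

-0.156478

Checks pass: Σm=0; 14 even; l₃=6∈[0,8].
(2·4+1)(2·4+1)(2·6+1) = 1053
Δ: 2! 6! 6! / 15! → 1/1261260
sum: t=0:+1/4608 t=1:−1/1296 t=2:+1/4608 = -7/20736
3j²(4 4 6; 0 0 0) = Δ·Π!·Σ² = 20/1287  (sign -1)
sum: t=0:+1/1036800 t=1:−1/14400 t=2:+1/4608 = 77/518400
3j²(4 4 6; -2 2 0) = Δ·Π!·Σ² = 11/585  (sign +1)
combine: 4πI² = 1053·20/1287·11/585 = 4/13
take √, sign -1: I = -0.15647804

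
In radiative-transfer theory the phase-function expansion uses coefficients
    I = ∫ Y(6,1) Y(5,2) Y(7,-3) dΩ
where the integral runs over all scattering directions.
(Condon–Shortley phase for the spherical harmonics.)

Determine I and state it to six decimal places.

-0.036891

m-sum 0 ✓  L=18 even ✓  1≤7≤11 ✓
Π(2lᵢ+1) = 13×11×15 = 2145
triangle coeff Δ(6,5,7) = 1/174594420
Σ_t [0,4]: t=0:+1/4147200 t=1:−1/207360 t=2:+1/82944 t=3:−1/207360 t=4:+1/4147200 = 1/345600
(3j)²=420/46189 [(6 5 7; 0 0 0)], sign=-1
Σ_t [1,4]: t=1:−1/2488320 t=2:+1/345600 t=3:−1/414720 t=4:+1/4354560 = 1/3225600
(3j)²=81/92378 [(6 5 7; 1 2 -3)], sign=+1
⇒ 4πI² = 255150/14919047
I = (-1)√(255150/14919047/(4π)) = -0.03689116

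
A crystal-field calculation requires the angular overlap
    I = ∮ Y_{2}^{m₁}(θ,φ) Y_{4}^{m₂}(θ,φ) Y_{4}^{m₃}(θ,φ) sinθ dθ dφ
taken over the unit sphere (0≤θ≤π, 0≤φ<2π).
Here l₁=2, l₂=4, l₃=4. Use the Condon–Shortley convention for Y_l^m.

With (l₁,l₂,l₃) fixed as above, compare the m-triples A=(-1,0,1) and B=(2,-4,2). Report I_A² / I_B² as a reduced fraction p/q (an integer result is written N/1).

5/28

l's match ⇒ only the (l;m) 3-j factors differ between A and B.
A: triangle coeff Δ(2,4,4) = 1/13860; Σ_t [1,2]: t=1:−1/72 t=2:+1/96 = -1/288; (3j)²=1/462 [(2 4 4; -1 0 1)], sign=+1
B: triangle coeff Δ(2,4,4) = 1/13860; Σ_t [0,0]: t=0:+1/2880 = 1/2880; (3j)²=2/165 [(2 4 4; 2 -4 2)], sign=+1
I_A²/I_B² = (1/462)/(2/165) = 5/28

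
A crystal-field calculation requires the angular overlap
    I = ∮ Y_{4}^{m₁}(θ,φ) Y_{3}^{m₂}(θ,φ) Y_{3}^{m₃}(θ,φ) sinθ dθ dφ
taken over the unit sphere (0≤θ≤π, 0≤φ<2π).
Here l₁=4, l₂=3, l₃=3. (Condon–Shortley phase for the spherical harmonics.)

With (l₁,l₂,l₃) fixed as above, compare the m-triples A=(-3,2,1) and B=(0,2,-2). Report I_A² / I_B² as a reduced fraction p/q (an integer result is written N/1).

2/7

Shared (l₁,l₂,l₃)=(4,3,3): N and (l;000)² cancel in I_A²/I_B².
A: Δ = 4!·4!·2!/11! = 1/34650; Racah Σ t=3..4: t=3:−1/288 t=4:+1/144 = 1/288; ⇒ 3j(4 3 3; -3 2 1)² = 1/99, sgn +1
B: Δ = 4!·4!·2!/11! = 1/34650; Racah Σ t=3..4: t=3:−1/72 t=4:+1/576 = -7/576; ⇒ 3j(4 3 3; 0 2 -2)² = 7/198, sgn +1
I_A²/I_B² = (1/99)/(7/198) = 2/7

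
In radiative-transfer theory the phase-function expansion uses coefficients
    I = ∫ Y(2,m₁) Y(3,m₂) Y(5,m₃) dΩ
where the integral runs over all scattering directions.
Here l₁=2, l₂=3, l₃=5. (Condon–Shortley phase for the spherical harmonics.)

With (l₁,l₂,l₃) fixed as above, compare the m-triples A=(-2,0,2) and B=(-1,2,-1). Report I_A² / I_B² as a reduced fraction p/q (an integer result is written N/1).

35/24

l's match ⇒ only the (l;m) 3-j factors differ between A and B.
A: triangle coeff Δ(2,3,5) = 1/2310; Σ_t [0,0]: t=0:+1/864 = 1/864; (3j)²=1/66 [(2 3 5; -2 0 2)], sign=-1
B: triangle coeff Δ(2,3,5) = 1/2310; Σ_t [0,0]: t=0:+1/720 = 1/720; (3j)²=4/385 [(2 3 5; -1 2 -1)], sign=+1
I_A²/I_B² = (1/66)/(4/385) = 35/24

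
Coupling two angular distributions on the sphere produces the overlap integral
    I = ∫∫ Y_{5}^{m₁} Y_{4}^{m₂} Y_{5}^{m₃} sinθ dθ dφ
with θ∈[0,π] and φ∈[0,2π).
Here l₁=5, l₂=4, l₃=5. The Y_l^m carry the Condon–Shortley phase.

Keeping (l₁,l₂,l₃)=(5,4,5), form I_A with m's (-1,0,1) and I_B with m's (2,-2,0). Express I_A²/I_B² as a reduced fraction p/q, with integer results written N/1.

16/21

l's match ⇒ only the (l;m) 3-j factors differ between A and B.
A: triangle coeff Δ(5,4,5) = 1/3153150; Σ_t [0,4]: t=0:+1/414720 t=1:−1/4320 t=2:+1/768 t=3:−1/1296 t=4:+1/27648 = 7/20736; (3j)²=8/1287 [(5 4 5; -1 0 1)], sign=+1
B: triangle coeff Δ(5,4,5) = 1/3153150; Σ_t [0,2]: t=0:+1/3456 t=1:−1/1728 t=2:+1/11520 = -7/34560; (3j)²=7/858 [(5 4 5; 2 -2 0)], sign=+1
I_A²/I_B² = (8/1287)/(7/858) = 16/21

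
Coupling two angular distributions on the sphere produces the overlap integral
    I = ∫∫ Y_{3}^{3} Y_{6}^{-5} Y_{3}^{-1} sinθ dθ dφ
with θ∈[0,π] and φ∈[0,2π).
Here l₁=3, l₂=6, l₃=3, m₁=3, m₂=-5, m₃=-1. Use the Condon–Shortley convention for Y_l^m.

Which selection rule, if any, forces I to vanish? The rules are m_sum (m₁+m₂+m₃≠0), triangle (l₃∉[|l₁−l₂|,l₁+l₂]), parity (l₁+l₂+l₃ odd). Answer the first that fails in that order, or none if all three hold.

m₁+m₂+m₃ = 3 − 5 − 1 = -3  ✗
triangle: |3−6|=3 ≤ l₃=3 ≤ 3+6=9
parity: l₁+l₂+l₃ = 12 is even

m_sum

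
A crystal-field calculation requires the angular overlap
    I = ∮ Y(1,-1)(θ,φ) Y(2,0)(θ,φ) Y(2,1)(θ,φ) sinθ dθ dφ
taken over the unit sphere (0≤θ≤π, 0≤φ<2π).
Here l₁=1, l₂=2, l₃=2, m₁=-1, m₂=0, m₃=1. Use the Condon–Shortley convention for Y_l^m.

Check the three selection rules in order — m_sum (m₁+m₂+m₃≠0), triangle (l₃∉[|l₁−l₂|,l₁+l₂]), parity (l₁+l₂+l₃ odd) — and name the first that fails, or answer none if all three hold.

Σmᵢ = 0  ✓
l₃∈[|l₁−l₂|,l₁+l₂]=[1,3], have l₃=2  ✓
Σlᵢ = 5 ⇒ odd  ✗

parity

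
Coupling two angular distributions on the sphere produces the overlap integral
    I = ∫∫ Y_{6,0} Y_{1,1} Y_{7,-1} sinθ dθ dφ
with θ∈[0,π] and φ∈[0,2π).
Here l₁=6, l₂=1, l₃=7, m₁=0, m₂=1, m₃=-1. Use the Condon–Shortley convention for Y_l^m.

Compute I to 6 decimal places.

-0.185147

Rules hold: Σm=0, L=14 even, 5≤7≤7.
N = 13·3·15 = 585
Δ = 0!·12!·2!/15! = 1/1365
Racah Σ t=0..0: t=0:+1/518400 = 1/518400
⇒ 3j(6 1 7; 0 0 0)² = 7/195, sgn -1
Racah Σ t=0..0: t=0:+1/1036800 = 1/1036800
⇒ 3j(6 1 7; 0 1 -1)² = 4/195, sgn +1
4πI² = N·(3j₀)²·(3jₘ)² = 28/65
I = -1·√(0.430769/4π) = -0.18514731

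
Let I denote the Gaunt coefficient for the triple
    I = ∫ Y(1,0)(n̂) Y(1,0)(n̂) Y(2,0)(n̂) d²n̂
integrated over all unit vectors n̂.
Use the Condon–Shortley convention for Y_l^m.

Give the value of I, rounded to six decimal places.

Checks pass: Σm=0; 4 even; l₃=2∈[0,2].
(2·1+1)(2·1+1)(2·2+1) = 45
Δ: 0! 2! 2! / 5! → 1/30
sum: t=0:+1/1 = 1/1
3j²(1 1 2; 0 0 0) = Δ·Π!·Σ² = 2/15  (sign +1)
(m-triple is (0,0,0) — same symbol as above.)
combine: 4πI² = 45·2/15·2/15 = 4/5
take √, sign +1: I = 0.25231325

0.252313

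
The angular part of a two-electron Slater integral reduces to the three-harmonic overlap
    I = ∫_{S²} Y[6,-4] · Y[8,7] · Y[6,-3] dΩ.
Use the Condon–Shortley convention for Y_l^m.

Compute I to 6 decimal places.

-0.067804

Rules hold: Σm=0, L=20 even, 2≤6≤14.
N = 13·17·13 = 2873
Δ = 8!·4!·8!/21! = 1/1309458150
Racah Σ t=2..6: t=2:+1/49766400 t=3:−1/3110400 t=4:+1/1327104 t=5:−1/3110400 t=6:+1/49766400 = 1/6635520
⇒ 3j(6 8 6; 0 0 0)² = 350/46189, sgn +1
Racah Σ t=7..8: t=7:−1/1219276800 t=8:+1/812851200 = 1/2438553600
⇒ 3j(6 8 6; -4 7 -3)² = 6/2261, sgn -1
4πI² = N·(3j₀)²·(3jₘ)² = 3900/67507
I = -1·√(0.0577718/4π) = -0.06780363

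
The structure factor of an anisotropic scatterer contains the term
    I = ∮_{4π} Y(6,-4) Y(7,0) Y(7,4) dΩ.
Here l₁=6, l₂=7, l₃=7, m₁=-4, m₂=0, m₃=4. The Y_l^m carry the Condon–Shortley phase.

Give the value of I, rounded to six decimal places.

0.012650

m-sum 0 ✓  L=20 even ✓  1≤7≤13 ✓
Π(2lᵢ+1) = 13×15×15 = 2925
triangle coeff Δ(6,7,7) = 1/2444321880
Σ_t [0,6]: t=0:+1/2612736000 t=1:−1/20736000 t=2:+1/1658880 t=3:−1/746496 t=4:+1/1658880 t=5:−1/20736000 t=6:+1/2612736000 = -1/4354560
(3j)²=1000/138567 [(6 7 7; 0 0 0)], sign=+1
Σ_t [4,6]: t=4:+1/24883200 t=5:−1/20736000 t=6:+1/174182400 = -1/435456000
(3j)²=2/20995 [(6 7 7; -4 0 4)], sign=+1
⇒ 4πI² = 30000/14919047
I = (+1)√(30000/14919047/(4π)) = 0.01264984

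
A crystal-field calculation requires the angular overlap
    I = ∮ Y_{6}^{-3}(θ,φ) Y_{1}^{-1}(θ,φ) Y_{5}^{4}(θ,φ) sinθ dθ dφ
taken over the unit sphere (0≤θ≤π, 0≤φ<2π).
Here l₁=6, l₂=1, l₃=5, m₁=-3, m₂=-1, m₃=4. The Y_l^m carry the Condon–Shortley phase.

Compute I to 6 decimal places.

m-sum 0 ✓  L=12 even ✓  5≤5≤7 ✓
Π(2lᵢ+1) = 13×3×11 = 429
triangle coeff Δ(6,1,5) = 1/858
Σ_t [1,1]: t=1:−1/14400 = -1/14400
(3j)²=6/143 [(6 1 5; 0 0 0)], sign=+1
Σ_t [0,0]: t=0:+1/725760 = 1/725760
(3j)²=1/286 [(6 1 5; -3 -1 4)], sign=-1
⇒ 4πI² = 9/143
I = (-1)√(9/143/(4π)) = -0.07076985

-0.070770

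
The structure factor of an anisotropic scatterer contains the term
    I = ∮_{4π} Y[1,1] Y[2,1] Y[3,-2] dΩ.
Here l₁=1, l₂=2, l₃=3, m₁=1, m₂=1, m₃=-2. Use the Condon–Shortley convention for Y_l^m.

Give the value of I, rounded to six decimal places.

m-sum 0 ✓  L=6 even ✓  1≤3≤3 ✓
Π(2lᵢ+1) = 3×5×7 = 105
triangle coeff Δ(1,2,3) = 1/105
Σ_t [0,0]: t=0:+1/4 = 1/4
(3j)²=3/35 [(1 2 3; 0 0 0)], sign=-1
Σ_t [0,0]: t=0:+1/12 = 1/12
(3j)²=2/21 [(1 2 3; 1 1 -2)], sign=-1
⇒ 4πI² = 6/7
I = (+1)√(6/7/(4π)) = 0.26116903

0.261169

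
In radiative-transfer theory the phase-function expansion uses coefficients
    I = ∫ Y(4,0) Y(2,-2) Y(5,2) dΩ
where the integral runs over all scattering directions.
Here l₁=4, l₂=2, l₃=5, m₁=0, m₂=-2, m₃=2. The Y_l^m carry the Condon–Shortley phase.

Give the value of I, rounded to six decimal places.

0.000000

Σlᵢ=11 odd — θ-integrand is odd under cosθ→−cosθ; I=0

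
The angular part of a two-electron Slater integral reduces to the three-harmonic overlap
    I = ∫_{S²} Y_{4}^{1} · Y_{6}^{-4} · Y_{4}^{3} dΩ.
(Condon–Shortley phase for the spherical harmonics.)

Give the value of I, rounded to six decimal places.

-0.030176

Checks pass: Σm=0; 14 even; l₃=4∈[2,10].
(2·4+1)(2·6+1)(2·4+1) = 1053
Δ: 6! 2! 6! / 15! → 1/1261260
sum: t=2:+1/4608 t=3:−1/1296 t=4:+1/4608 = -7/20736
3j²(4 6 4; 0 0 0) = Δ·Π!·Σ² = 20/1287  (sign -1)
sum: t=1:−1/28800 t=2:+1/34560 = -1/172800
3j²(4 6 4; 1 -4 3) = Δ·Π!·Σ² = 1/1430  (sign +1)
combine: 4πI² = 1053·20/1287·1/1430 = 18/1573
take √, sign -1: I = -0.03017637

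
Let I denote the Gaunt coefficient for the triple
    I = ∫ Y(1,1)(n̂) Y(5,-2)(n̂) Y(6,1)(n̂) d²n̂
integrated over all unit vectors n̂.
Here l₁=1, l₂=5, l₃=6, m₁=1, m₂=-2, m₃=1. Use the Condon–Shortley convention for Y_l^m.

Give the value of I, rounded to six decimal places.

-0.129207

m-sum 0 ✓  L=12 even ✓  4≤6≤6 ✓
Π(2lᵢ+1) = 3×11×13 = 429
triangle coeff Δ(1,5,6) = 1/858
Σ_t [0,0]: t=0:+1/14400 = 1/14400
(3j)²=6/143 [(1 5 6; 0 0 0)], sign=+1
Σ_t [0,0]: t=0:+1/60480 = 1/60480
(3j)²=5/429 [(1 5 6; 1 -2 1)], sign=-1
⇒ 4πI² = 30/143
I = (-1)√(30/143/(4π)) = -0.12920749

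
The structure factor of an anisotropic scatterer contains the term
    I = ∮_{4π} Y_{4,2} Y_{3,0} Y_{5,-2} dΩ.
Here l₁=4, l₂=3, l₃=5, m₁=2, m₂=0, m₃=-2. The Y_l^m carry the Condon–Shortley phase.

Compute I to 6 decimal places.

0.022664

Rules hold: Σm=0, L=12 even, 1≤5≤7.
N = 9·7·11 = 693
Δ = 2!·6!·4!/13! = 1/180180
Racah Σ t=0..2: t=0:+1/576 t=1:−1/144 t=2:+1/576 = -1/288
⇒ 3j(4 3 5; 0 0 0)² = 20/1001, sgn +1
Racah Σ t=0..2: t=0:+1/576 t=1:−1/480 t=2:+1/8640 = -1/4320
⇒ 3j(4 3 5; 2 0 -2)² = 1/2145, sgn +1
4πI² = N·(3j₀)²·(3jₘ)² = 12/1859
I = +1·√(0.00645508/4π) = 0.02266449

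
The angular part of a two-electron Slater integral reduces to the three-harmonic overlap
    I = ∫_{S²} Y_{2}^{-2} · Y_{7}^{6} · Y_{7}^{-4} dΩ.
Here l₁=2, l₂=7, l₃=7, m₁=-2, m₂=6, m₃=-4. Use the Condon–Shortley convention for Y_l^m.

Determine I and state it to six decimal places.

m-sum 0 ✓  L=16 even ✓  5≤7≤9 ✓
Π(2lᵢ+1) = 5×15×15 = 1125
triangle coeff Δ(2,7,7) = 1/185640
Σ_t [0,2]: t=0:+1/2419200 t=1:−1/518400 t=2:+1/2419200 = -1/907200
(3j)²=56/3315 [(2 7 7; 0 0 0)], sign=+1
Σ_t [2,2]: t=2:+1/159667200 = 1/159667200
(3j)²=9/1190 [(2 7 7; -2 6 -4)], sign=-1
⇒ 4πI² = 540/3757
I = (-1)√(540/3757/(4π)) = -0.10694768

-0.106948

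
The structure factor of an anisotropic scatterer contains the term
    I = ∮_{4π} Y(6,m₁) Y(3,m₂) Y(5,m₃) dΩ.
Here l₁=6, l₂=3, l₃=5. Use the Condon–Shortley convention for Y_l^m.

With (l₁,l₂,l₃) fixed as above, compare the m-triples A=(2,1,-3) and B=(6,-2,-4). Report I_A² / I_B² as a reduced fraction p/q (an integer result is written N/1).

Same 6,3,5: normalisation and zero-m 3j drop out of the ratio.
A: Δ: 4! 8! 2! / 15! → 1/675675; sum: t=2:+1/11520 t=3:−1/30240 t=4:+1/1935360 = 1/18432; 3j²(6 3 5; 2 1 -3) = Δ·Π!·Σ² = 7/429  (sign +1)
B: Δ: 4! 8! 2! / 15! → 1/675675; sum: t=0:+1/967680 = 1/967680; 3j²(6 3 5; 6 -2 -4) = Δ·Π!·Σ² = 3/91  (sign -1)
I_A²/I_B² = (7/429)/(3/91) = 49/99

49/99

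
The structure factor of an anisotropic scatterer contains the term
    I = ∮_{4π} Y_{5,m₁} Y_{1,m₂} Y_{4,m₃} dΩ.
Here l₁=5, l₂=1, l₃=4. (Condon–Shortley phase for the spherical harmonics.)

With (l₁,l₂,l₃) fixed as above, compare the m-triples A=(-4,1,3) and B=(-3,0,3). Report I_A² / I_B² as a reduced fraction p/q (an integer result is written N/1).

Shared (l₁,l₂,l₃)=(5,1,4): N and (l;000)² cancel in I_A²/I_B².
A: Δ = 2!·8!·0!/11! = 1/495; Racah Σ t=2..2: t=2:+1/10080 = 1/10080; ⇒ 3j(5 1 4; -4 1 3)² = 4/55, sgn -1
B: Δ = 2!·8!·0!/11! = 1/495; Racah Σ t=1..1: t=1:−1/5040 = -1/5040; ⇒ 3j(5 1 4; -3 0 3)² = 16/495, sgn +1
I_A²/I_B² = (4/55)/(16/495) = 9/4

9/4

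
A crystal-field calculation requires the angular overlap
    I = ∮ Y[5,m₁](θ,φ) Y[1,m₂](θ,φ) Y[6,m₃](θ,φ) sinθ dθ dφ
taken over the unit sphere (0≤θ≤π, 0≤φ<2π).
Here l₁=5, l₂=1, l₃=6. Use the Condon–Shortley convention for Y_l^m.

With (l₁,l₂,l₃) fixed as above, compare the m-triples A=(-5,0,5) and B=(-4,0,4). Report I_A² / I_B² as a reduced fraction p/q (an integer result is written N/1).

Shared (l₁,l₂,l₃)=(5,1,6): N and (l;000)² cancel in I_A²/I_B².
A: Δ = 0!·10!·2!/13! = 1/858; Racah Σ t=0..0: t=0:+1/3628800 = 1/3628800; ⇒ 3j(5 1 6; -5 0 5)² = 1/78, sgn -1
B: Δ = 0!·10!·2!/13! = 1/858; Racah Σ t=0..0: t=0:+1/362880 = 1/362880; ⇒ 3j(5 1 6; -4 0 4)² = 10/429, sgn +1
I_A²/I_B² = (1/78)/(10/429) = 11/20

11/20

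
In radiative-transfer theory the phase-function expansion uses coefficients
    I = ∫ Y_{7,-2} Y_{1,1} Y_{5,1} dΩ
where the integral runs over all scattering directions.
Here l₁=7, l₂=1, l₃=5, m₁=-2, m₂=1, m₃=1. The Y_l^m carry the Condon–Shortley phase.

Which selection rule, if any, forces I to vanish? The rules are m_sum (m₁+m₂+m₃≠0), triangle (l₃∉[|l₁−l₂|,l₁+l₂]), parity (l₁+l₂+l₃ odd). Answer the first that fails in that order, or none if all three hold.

triangle

azimuthal sum: -2 + 1 + 1 = 0  ✓
6 ≤ 5 ≤ 8 (triangle on l)  ✗
L = 7 + 1 + 5 = 13 (odd)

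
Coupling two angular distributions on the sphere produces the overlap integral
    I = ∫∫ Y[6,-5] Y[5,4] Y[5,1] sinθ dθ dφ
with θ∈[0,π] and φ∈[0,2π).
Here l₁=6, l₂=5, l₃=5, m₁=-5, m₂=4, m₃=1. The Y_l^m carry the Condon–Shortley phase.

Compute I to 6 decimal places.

m-sum 0 ✓  L=16 even ✓  1≤5≤11 ✓
Π(2lᵢ+1) = 13×11×11 = 1573
triangle coeff Δ(6,5,5) = 1/28588560
Σ_t [1,5]: t=1:−1/345600 t=2:+1/13824 t=3:−1/5184 t=4:+1/13824 t=5:−1/345600 = -7/129600
(3j)²=80/7293 [(6 5 5; 0 0 0)], sign=+1
Σ_t [5,6]: t=5:−1/2073600 t=6:+1/518400 = 1/691200
(3j)²=81/4420 [(6 5 5; -5 4 1)], sign=+1
⇒ 4πI² = 1188/3757
I = (+1)√(1188/3757/(4π)) = 0.15862904

0.158629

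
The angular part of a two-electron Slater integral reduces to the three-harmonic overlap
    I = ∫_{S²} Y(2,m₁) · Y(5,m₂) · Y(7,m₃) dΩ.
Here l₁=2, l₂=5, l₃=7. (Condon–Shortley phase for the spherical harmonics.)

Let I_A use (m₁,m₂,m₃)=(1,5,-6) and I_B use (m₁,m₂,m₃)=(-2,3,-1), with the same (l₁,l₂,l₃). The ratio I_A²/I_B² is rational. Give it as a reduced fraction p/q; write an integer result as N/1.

Shared (l₁,l₂,l₃)=(2,5,7): N and (l;000)² cancel in I_A²/I_B².
A: Δ = 0!·4!·10!/15! = 1/15015; Racah Σ t=0..0: t=0:+1/21772800 = 1/21772800; ⇒ 3j(2 5 7; 1 5 -6)² = 2/105, sgn -1
B: Δ = 0!·4!·10!/15! = 1/15015; Racah Σ t=0..0: t=0:+1/1935360 = 1/1935360; ⇒ 3j(2 5 7; -2 3 -1)² = 1/1001, sgn +1
I_A²/I_B² = (2/105)/(1/1001) = 286/15

286/15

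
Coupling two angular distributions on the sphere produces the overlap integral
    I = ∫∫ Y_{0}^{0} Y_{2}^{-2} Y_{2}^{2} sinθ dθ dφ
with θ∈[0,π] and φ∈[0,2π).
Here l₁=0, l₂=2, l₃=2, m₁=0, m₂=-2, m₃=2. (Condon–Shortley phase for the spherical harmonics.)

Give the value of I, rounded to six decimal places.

0.282095

m-sum 0 ✓  L=4 even ✓  2≤2≤2 ✓
Π(2lᵢ+1) = 1×5×5 = 25
triangle coeff Δ(0,2,2) = 1/5
Σ_t [0,0]: t=0:+1/4 = 1/4
(3j)²=1/5 [(0 2 2; 0 0 0)], sign=+1
Σ_t [0,0]: t=0:+1/24 = 1/24
(3j)²=1/5 [(0 2 2; 0 -2 2)], sign=+1
⇒ 4πI² = 1/1
I = (+1)√(1/1/(4π)) = 0.28209479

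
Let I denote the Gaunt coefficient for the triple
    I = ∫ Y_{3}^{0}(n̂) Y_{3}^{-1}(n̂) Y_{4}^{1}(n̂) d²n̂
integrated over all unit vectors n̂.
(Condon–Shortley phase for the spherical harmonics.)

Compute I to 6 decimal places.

-0.099323

Checks pass: Σm=0; 10 even; l₃=4∈[0,6].
(2·3+1)(2·3+1)(2·4+1) = 441
Δ: 2! 4! 4! / 11! → 1/34650
sum: t=0:+1/72 t=1:−1/16 t=2:+1/72 = -5/144
3j²(3 3 4; 0 0 0) = Δ·Π!·Σ² = 2/77  (sign -1)
sum: t=0:+1/48 t=1:−1/24 t=2:+1/288 = -5/288
3j²(3 3 4; 0 -1 1) = Δ·Π!·Σ² = 5/462  (sign +1)
combine: 4πI² = 441·2/77·5/462 = 15/121
take √, sign -1: I = -0.09932258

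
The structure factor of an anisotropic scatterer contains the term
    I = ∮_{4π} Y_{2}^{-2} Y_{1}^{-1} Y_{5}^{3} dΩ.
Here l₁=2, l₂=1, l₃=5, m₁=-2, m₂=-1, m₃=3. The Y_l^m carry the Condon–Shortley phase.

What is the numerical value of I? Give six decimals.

0.000000

l₃=5 ∉ [1,3] — triangle fails ⇒ I = 0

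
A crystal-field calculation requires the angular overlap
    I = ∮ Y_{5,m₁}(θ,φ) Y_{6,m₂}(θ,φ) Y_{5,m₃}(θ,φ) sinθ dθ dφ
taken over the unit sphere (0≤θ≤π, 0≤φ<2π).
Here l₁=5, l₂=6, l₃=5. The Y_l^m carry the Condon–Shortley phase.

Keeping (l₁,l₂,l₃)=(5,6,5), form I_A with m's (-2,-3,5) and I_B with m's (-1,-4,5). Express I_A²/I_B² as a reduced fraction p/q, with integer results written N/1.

14/15

Shared (l₁,l₂,l₃)=(5,6,5): N and (l;000)² cancel in I_A²/I_B².
A: Δ = 6!·4!·6!/17! = 1/28588560; Racah Σ t=3..3: t=3:−1/622080 = -1/622080; ⇒ 3j(5 6 5; -2 -3 5)² = 105/4862, sgn -1
B: Δ = 6!·4!·6!/17! = 1/28588560; Racah Σ t=2..2: t=2:+1/829440 = 1/829440; ⇒ 3j(5 6 5; -1 -4 5)² = 225/9724, sgn +1
I_A²/I_B² = (105/4862)/(225/9724) = 14/15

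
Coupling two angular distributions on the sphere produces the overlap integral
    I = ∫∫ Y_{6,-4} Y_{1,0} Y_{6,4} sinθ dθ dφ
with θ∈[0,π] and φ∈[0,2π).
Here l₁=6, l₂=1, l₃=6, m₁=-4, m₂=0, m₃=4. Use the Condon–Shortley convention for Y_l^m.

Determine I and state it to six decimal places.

Σlᵢ=13 odd — θ-integrand is odd under cosθ→−cosθ; I=0

0.000000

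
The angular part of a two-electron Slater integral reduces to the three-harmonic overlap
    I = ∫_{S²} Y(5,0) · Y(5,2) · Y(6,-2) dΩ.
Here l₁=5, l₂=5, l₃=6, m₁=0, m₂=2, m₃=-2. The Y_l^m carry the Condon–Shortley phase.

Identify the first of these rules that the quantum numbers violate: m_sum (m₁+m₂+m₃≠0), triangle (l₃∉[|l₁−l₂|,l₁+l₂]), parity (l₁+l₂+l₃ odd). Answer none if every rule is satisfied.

none

m₁+m₂+m₃ = 0 + 2 − 2 = 0  ✓
triangle: |5−5|=0 ≤ l₃=6 ≤ 5+5=10  ✓
parity: l₁+l₂+l₃ = 16 is even  ✓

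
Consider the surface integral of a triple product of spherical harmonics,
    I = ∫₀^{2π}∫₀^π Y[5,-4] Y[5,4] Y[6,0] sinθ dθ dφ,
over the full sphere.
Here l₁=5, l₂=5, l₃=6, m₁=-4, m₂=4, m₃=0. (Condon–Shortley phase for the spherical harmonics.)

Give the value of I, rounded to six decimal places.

m-sum 0 ✓  L=16 even ✓  0≤6≤10 ✓
Π(2lᵢ+1) = 11×11×13 = 1573
triangle coeff Δ(5,5,6) = 1/28588560
Σ_t [0,4]: t=0:+1/345600 t=1:−1/13824 t=2:+1/5184 t=3:−1/13824 t=4:+1/345600 = 7/129600
(3j)²=80/7293 [(5 5 6; 0 0 0)], sign=+1
Σ_t [3,4]: t=3:−1/3110400 t=4:+1/345600 = 1/388800
(3j)²=192/12155 [(5 5 6; -4 4 0)], sign=+1
⇒ 4πI² = 1024/3757
I = (+1)√(1024/3757/(4π)) = 0.14727345

0.147273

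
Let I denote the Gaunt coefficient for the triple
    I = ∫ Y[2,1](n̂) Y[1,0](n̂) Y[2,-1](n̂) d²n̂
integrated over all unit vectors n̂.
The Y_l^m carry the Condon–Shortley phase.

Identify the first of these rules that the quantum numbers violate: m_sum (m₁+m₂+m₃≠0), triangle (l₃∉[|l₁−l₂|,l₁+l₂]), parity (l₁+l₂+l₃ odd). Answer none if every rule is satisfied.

parity

Σmᵢ = 0  ✓
l₃∈[|l₁−l₂|,l₁+l₂]=[1,3], have l₃=2  ✓
Σlᵢ = 5 ⇒ odd  ✗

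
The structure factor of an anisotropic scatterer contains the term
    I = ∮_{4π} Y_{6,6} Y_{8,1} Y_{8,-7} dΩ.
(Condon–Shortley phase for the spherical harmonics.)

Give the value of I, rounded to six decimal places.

Checks pass: Σm=0; 22 even; l₃=8∈[2,14].
(2·6+1)(2·8+1)(2·8+1) = 3757
Δ: 6! 6! 10! / 23! → 1/13742520792
sum: t=0:+1/41803776000 t=1:−1/435456000 t=2:+1/39813120 t=3:−1/18662400 t=4:+1/39813120 t=5:−1/435456000 t=6:+1/41803776000 = -11/1393459200
3j²(6 8 8; 0 0 0) = Δ·Π!·Σ² = 600/96577  (sign -1)
sum: t=0:+1/188116992000 = 1/188116992000
3j²(6 8 8; 6 1 -7) = Δ·Π!·Σ² = 35/14858  (sign -1)
combine: 4πI² = 3757·600/96577·35/14858 = 10500/190969
take √, sign +1: I = 0.06614671

0.066147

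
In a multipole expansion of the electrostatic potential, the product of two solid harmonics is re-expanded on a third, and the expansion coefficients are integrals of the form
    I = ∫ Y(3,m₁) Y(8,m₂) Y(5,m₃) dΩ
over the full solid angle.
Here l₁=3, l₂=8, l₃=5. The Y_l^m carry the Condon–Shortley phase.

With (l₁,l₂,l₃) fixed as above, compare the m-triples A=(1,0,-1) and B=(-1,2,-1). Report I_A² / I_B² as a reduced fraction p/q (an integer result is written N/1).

28/45

Shared (l₁,l₂,l₃)=(3,8,5): N and (l;000)² cancel in I_A²/I_B².
A: Δ = 6!·0!·10!/17! = 1/136136; Racah Σ t=2..2: t=2:+1/829440 = 1/829440; ⇒ 3j(3 8 5; 1 0 -1)² = 35/2431, sgn +1
B: Δ = 6!·0!·10!/17! = 1/136136; Racah Σ t=4..4: t=4:+1/829440 = 1/829440; ⇒ 3j(3 8 5; -1 2 -1)² = 225/9724, sgn +1
I_A²/I_B² = (35/2431)/(225/9724) = 28/45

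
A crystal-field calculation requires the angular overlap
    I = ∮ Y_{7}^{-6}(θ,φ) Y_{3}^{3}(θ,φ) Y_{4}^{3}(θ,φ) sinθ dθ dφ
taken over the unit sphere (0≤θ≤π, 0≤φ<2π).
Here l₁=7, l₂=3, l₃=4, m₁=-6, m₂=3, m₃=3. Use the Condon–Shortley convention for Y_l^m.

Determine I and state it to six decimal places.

0.279120

Rules hold: Σm=0, L=14 even, 4≤4≤10.
N = 15·7·9 = 945
Δ = 6!·8!·0!/15! = 1/45045
Racah Σ t=3..3: t=3:−1/20736 = -1/20736
⇒ 3j(7 3 4; 0 0 0)² = 35/1287, sgn -1
Racah Σ t=6..6: t=6:+1/3628800 = 1/3628800
⇒ 3j(7 3 4; -6 3 3)² = 4/105, sgn -1
4πI² = N·(3j₀)²·(3jₘ)² = 140/143
I = +1·√(0.979021/4π) = 0.27912007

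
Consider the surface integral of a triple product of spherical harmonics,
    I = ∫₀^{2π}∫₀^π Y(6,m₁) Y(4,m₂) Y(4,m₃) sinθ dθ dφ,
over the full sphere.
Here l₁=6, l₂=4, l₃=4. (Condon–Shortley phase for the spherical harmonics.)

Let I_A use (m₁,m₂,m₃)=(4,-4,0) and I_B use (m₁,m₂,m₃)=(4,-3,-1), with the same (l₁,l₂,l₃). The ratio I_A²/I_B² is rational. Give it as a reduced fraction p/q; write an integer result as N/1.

40/1

l's match ⇒ only the (l;m) 3-j factors differ between A and B.
A: triangle coeff Δ(6,4,4) = 1/1261260; Σ_t [0,0]: t=0:+1/69120 = 1/69120; (3j)²=4/143 [(6 4 4; 4 -4 0)], sign=+1
B: triangle coeff Δ(6,4,4) = 1/1261260; Σ_t [0,1]: t=0:+1/34560 t=1:−1/28800 = -1/172800; (3j)²=1/1430 [(6 4 4; 4 -3 -1)], sign=+1
I_A²/I_B² = (4/143)/(1/1430) = 40/1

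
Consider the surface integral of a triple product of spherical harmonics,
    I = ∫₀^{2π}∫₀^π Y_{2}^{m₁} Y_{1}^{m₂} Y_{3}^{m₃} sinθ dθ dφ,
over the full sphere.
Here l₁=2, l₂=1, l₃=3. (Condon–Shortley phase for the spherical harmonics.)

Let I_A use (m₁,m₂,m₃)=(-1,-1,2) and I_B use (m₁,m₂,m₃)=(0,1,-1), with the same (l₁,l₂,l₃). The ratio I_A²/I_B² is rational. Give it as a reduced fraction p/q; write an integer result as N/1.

Shared (l₁,l₂,l₃)=(2,1,3): N and (l;000)² cancel in I_A²/I_B².
A: Δ = 0!·4!·2!/7! = 1/105; Racah Σ t=0..0: t=0:+1/12 = 1/12; ⇒ 3j(2 1 3; -1 -1 2)² = 2/21, sgn -1
B: Δ = 0!·4!·2!/7! = 1/105; Racah Σ t=0..0: t=0:+1/8 = 1/8; ⇒ 3j(2 1 3; 0 1 -1)² = 2/35, sgn +1
I_A²/I_B² = (2/21)/(2/35) = 5/3

5/3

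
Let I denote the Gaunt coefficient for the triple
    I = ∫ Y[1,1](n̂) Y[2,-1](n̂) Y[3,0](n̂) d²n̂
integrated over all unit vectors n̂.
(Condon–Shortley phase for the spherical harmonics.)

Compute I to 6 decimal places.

Rules hold: Σm=0, L=6 even, 1≤3≤3.
N = 3·5·7 = 105
Δ = 0!·2!·4!/7! = 1/105
Racah Σ t=0..0: t=0:+1/4 = 1/4
⇒ 3j(1 2 3; 0 0 0)² = 3/35, sgn -1
Racah Σ t=0..0: t=0:+1/12 = 1/12
⇒ 3j(1 2 3; 1 -1 0)² = 1/35, sgn -1
4πI² = N·(3j₀)²·(3jₘ)² = 9/35
I = +1·√(0.257143/4π) = 0.14304817

0.143048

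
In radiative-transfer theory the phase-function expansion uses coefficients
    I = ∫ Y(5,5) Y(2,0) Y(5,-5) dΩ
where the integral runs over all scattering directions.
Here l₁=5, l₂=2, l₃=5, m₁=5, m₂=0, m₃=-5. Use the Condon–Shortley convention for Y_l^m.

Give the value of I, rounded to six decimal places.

0.242609

Checks pass: Σm=0; 12 even; l₃=5∈[3,7].
(2·5+1)(2·2+1)(2·5+1) = 605
Δ: 2! 8! 2! / 13! → 1/38610
sum: t=0:+1/2880 t=1:−1/576 t=2:+1/2880 = -1/960
3j²(5 2 5; 0 0 0) = Δ·Π!·Σ² = 10/429  (sign +1)
sum: t=0:+1/161280 = 1/161280
3j²(5 2 5; 5 0 -5) = Δ·Π!·Σ² = 15/286  (sign +1)
combine: 4πI² = 605·10/429·15/286 = 125/169
take √, sign +1: I = 0.24260890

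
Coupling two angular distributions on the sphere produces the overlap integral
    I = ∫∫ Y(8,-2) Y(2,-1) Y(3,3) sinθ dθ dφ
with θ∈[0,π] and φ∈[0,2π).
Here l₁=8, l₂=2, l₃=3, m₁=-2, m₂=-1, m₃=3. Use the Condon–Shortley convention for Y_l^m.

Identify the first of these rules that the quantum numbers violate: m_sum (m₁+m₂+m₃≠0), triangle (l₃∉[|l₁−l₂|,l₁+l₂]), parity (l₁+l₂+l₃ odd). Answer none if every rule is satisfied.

triangle

azimuthal sum: -2 − 1 + 3 = 0  ✓
6 ≤ 3 ≤ 10 (triangle on l)  ✗
L = 8 + 2 + 3 = 13 (odd)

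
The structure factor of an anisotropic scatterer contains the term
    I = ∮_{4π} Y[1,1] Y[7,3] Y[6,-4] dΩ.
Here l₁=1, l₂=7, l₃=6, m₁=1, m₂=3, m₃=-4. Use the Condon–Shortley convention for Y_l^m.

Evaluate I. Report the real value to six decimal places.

-0.085707

Rules hold: Σm=0, L=14 even, 6≤6≤8.
N = 3·15·13 = 585
Δ = 2!·0!·12!/15! = 1/1365
Racah Σ t=1..1: t=1:−1/518400 = -1/518400
⇒ 3j(1 7 6; 0 0 0)² = 7/195, sgn -1
Racah Σ t=0..0: t=0:+1/14515200 = 1/14515200
⇒ 3j(1 7 6; 1 3 -4)² = 2/455, sgn +1
4πI² = N·(3j₀)²·(3jₘ)² = 6/65
I = -1·√(0.0923077/4π) = -0.08570655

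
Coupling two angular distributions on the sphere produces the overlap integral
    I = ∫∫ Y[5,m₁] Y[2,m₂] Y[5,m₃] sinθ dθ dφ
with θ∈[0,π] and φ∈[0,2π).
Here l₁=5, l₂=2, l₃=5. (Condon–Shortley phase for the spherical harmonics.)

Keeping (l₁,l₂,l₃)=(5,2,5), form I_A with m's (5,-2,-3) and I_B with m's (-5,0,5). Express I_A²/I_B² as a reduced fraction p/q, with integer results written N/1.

2/15

l's match ⇒ only the (l;m) 3-j factors differ between A and B.
A: triangle coeff Δ(5,2,5) = 1/38610; Σ_t [0,0]: t=0:+1/161280 = 1/161280; (3j)²=1/143 [(5 2 5; 5 -2 -3)], sign=+1
B: triangle coeff Δ(5,2,5) = 1/38610; Σ_t [2,2]: t=2:+1/161280 = 1/161280; (3j)²=15/286 [(5 2 5; -5 0 5)], sign=+1
I_A²/I_B² = (1/143)/(15/286) = 2/15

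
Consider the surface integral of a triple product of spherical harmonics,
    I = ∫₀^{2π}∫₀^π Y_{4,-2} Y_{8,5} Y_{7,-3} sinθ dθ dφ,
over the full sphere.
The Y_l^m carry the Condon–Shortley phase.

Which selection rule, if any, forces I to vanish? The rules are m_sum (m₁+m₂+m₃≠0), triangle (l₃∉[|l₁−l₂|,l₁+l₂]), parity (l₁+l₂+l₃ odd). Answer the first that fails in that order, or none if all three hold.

parity

m₁+m₂+m₃ = -2 + 5 − 3 = 0  ✓
triangle: |4−8|=4 ≤ l₃=7 ≤ 4+8=12  ✓
parity: l₁+l₂+l₃ = 19 is odd  ✗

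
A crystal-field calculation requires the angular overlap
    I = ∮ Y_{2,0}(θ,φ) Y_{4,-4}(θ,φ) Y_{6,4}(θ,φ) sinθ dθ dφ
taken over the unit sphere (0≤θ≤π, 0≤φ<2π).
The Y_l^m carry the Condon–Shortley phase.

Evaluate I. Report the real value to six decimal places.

0.106690

Checks pass: Σm=0; 12 even; l₃=6∈[2,6].
(2·2+1)(2·4+1)(2·6+1) = 585
Δ: 0! 4! 8! / 13! → 1/6435
sum: t=0:+1/2304 = 1/2304
3j²(2 4 6; 0 0 0) = Δ·Π!·Σ² = 5/143  (sign +1)
sum: t=0:+1/161280 = 1/161280
3j²(2 4 6; 0 -4 4) = Δ·Π!·Σ² = 1/143  (sign +1)
combine: 4πI² = 585·5/143·1/143 = 225/1573
take √, sign +1: I = 0.10668957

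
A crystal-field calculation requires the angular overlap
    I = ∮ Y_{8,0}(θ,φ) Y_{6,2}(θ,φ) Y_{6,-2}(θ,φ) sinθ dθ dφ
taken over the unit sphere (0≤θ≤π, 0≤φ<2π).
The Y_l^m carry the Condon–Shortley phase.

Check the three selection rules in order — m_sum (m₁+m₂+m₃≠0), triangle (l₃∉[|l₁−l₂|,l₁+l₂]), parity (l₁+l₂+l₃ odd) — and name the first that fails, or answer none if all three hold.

none

azimuthal sum: 0 + 2 − 2 = 0  ✓
2 ≤ 6 ≤ 14 (triangle on l)  ✓
L = 8 + 6 + 6 = 20 (even)  ✓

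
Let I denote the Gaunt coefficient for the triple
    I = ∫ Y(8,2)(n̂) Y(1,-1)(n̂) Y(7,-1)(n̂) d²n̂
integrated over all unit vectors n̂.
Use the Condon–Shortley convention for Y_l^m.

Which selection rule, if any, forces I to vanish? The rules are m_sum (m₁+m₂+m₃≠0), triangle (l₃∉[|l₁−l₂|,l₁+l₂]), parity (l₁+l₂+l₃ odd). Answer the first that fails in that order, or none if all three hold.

none

Σmᵢ = 0  ✓
l₃∈[|l₁−l₂|,l₁+l₂]=[7,9], have l₃=7  ✓
Σlᵢ = 16 ⇒ even  ✓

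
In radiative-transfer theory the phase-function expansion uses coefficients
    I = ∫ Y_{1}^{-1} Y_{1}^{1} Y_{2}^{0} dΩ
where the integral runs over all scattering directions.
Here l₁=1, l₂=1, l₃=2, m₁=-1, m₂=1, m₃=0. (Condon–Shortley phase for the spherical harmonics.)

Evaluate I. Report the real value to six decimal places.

Checks pass: Σm=0; 4 even; l₃=2∈[0,2].
(2·1+1)(2·1+1)(2·2+1) = 45
Δ: 0! 2! 2! / 5! → 1/30
sum: t=0:+1/1 = 1/1
3j²(1 1 2; 0 0 0) = Δ·Π!·Σ² = 2/15  (sign +1)
sum: t=0:+1/4 = 1/4
3j²(1 1 2; -1 1 0) = Δ·Π!·Σ² = 1/30  (sign +1)
combine: 4πI² = 45·2/15·1/30 = 1/5
take √, sign +1: I = 0.12615663

0.126157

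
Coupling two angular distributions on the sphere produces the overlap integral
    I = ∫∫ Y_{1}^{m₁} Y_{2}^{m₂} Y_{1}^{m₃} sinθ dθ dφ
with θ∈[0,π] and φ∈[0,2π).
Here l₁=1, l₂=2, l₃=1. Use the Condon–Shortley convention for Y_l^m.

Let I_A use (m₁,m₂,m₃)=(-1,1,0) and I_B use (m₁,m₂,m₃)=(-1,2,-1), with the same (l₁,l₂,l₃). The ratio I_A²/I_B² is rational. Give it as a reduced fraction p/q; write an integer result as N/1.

1/2

l's match ⇒ only the (l;m) 3-j factors differ between A and B.
A: triangle coeff Δ(1,2,1) = 1/30; Σ_t [2,2]: t=2:+1/2 = 1/2; (3j)²=1/10 [(1 2 1; -1 1 0)], sign=-1
B: triangle coeff Δ(1,2,1) = 1/30; Σ_t [2,2]: t=2:+1/4 = 1/4; (3j)²=1/5 [(1 2 1; -1 2 -1)], sign=+1
I_A²/I_B² = (1/10)/(1/5) = 1/2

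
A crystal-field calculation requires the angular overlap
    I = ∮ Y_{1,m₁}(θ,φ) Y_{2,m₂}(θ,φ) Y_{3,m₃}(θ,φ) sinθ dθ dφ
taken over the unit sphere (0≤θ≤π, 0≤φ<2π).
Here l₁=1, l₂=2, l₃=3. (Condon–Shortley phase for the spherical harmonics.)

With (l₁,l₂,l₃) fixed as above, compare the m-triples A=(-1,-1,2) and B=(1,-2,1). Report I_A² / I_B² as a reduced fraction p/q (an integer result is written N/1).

Shared (l₁,l₂,l₃)=(1,2,3): N and (l;000)² cancel in I_A²/I_B².
A: Δ = 0!·2!·4!/7! = 1/105; Racah Σ t=0..0: t=0:+1/12 = 1/12; ⇒ 3j(1 2 3; -1 -1 2)² = 2/21, sgn -1
B: Δ = 0!·2!·4!/7! = 1/105; Racah Σ t=0..0: t=0:+1/48 = 1/48; ⇒ 3j(1 2 3; 1 -2 1)² = 1/105, sgn +1
I_A²/I_B² = (2/21)/(1/105) = 10/1

10/1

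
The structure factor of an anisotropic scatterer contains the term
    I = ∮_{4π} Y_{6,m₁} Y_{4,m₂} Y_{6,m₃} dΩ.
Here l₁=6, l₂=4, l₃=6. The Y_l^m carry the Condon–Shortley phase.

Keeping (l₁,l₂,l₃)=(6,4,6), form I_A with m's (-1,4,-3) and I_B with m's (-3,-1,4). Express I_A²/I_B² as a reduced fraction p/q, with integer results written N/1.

14/3

Shared (l₁,l₂,l₃)=(6,4,6): N and (l;000)² cancel in I_A²/I_B².
A: Δ = 4!·8!·4!/17! = 1/15315300; Racah Σ t=4..4: t=4:+1/414720 = 1/414720; ⇒ 3j(6 4 6; -1 4 -3)² = 49/2431, sgn -1
B: Δ = 4!·8!·4!/17! = 1/15315300; Racah Σ t=1..3: t=1:−1/967680 t=2:+1/120960 t=3:−1/207360 = 1/414720; ⇒ 3j(6 4 6; -3 -1 4)² = 21/4862, sgn +1
I_A²/I_B² = (49/2431)/(21/4862) = 14/3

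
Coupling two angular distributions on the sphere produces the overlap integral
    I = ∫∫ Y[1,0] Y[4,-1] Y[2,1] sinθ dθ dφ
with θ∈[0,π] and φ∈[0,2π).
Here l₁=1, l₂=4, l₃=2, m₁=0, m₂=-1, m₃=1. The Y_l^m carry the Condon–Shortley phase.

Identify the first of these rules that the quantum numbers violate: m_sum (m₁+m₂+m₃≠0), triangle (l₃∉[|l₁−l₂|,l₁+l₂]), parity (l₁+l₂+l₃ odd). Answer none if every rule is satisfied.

m₁+m₂+m₃ = 0 − 1 + 1 = 0  ✓
triangle: |1−4|=3 ≤ l₃=2 ≤ 1+4=5  ✗
parity: l₁+l₂+l₃ = 7 is odd

triangle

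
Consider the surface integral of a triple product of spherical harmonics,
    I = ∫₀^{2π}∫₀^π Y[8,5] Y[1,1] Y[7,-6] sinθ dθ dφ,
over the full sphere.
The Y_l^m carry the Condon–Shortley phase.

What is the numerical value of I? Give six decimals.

Checks pass: Σm=0; 16 even; l₃=7∈[7,9].
(2·8+1)(2·1+1)(2·7+1) = 765
Δ: 2! 14! 0! / 17! → 1/2040
sum: t=1:−1/25401600 = -1/25401600
3j²(8 1 7; 0 0 0) = Δ·Π!·Σ² = 8/255  (sign +1)
sum: t=2:+1/12454041600 = 1/12454041600
3j²(8 1 7; 5 1 -6) = Δ·Π!·Σ² = 1/680  (sign -1)
combine: 4πI² = 765·8/255·1/680 = 3/85
take √, sign -1: I = -0.05299638

-0.052996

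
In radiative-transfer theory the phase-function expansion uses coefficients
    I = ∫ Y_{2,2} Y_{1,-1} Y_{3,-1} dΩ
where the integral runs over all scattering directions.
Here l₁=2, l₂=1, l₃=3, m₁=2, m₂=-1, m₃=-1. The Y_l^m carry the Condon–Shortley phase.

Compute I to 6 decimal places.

m-sum 0 ✓  L=6 even ✓  1≤3≤3 ✓
Π(2lᵢ+1) = 5×3×7 = 105
triangle coeff Δ(2,1,3) = 1/105
Σ_t [0,0]: t=0:+1/4 = 1/4
(3j)²=3/35 [(2 1 3; 0 0 0)], sign=-1
Σ_t [0,0]: t=0:+1/48 = 1/48
(3j)²=1/105 [(2 1 3; 2 -1 -1)], sign=+1
⇒ 4πI² = 3/35
I = (-1)√(3/35/(4π)) = -0.08258890

-0.082589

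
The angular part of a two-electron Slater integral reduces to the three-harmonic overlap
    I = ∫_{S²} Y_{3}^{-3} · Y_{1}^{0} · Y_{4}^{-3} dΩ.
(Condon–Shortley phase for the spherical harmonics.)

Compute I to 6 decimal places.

0.000000

m-sum = -3 + 0 − 3 = -6 ≠ 0 ⇒ I = 0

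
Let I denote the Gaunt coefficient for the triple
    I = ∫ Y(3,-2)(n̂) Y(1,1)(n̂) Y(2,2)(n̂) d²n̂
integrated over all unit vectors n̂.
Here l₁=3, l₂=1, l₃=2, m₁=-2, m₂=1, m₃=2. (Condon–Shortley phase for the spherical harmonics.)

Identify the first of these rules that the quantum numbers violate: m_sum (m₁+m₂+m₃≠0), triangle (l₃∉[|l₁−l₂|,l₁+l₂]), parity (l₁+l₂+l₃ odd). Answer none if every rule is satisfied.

m_sum

azimuthal sum: -2 + 1 + 2 = 1  ✗
2 ≤ 2 ≤ 4 (triangle on l)
L = 3 + 1 + 2 = 6 (even)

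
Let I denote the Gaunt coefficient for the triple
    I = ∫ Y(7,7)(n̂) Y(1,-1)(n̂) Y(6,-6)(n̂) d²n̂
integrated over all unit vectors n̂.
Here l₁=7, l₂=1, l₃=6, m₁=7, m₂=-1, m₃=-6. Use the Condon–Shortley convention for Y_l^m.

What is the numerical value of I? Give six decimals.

Checks pass: Σm=0; 14 even; l₃=6∈[6,8].
(2·7+1)(2·1+1)(2·6+1) = 585
Δ: 2! 12! 0! / 15! → 1/1365
sum: t=1:−1/518400 = -1/518400
3j²(7 1 6; 0 0 0) = Δ·Π!·Σ² = 7/195  (sign -1)
sum: t=0:+1/958003200 = 1/958003200
3j²(7 1 6; 7 -1 -6) = Δ·Π!·Σ² = 1/15  (sign +1)
combine: 4πI² = 585·7/195·1/15 = 7/5
take √, sign -1: I = -0.33377906

-0.333779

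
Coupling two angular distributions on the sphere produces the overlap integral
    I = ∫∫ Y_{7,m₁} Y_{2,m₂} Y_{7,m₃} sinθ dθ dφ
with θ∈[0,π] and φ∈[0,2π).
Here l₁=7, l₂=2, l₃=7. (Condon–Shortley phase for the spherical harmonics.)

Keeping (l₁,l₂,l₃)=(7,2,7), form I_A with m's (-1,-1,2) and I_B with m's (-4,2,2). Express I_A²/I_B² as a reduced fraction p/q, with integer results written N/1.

Shared (l₁,l₂,l₃)=(7,2,7): N and (l;000)² cancel in I_A²/I_B².
A: Δ = 2!·12!·2!/17! = 1/185640; Racah Σ t=0..1: t=0:+1/1935360 t=1:−1/1209600 = -1/3225600; ⇒ 3j(7 2 7; -1 -1 2)² = 243/61880, sgn +1
B: Δ = 2!·12!·2!/17! = 1/185640; Racah Σ t=2..2: t=2:+1/8709120 = 1/8709120; ⇒ 3j(7 2 7; -4 2 2)² = 55/3094, sgn -1
I_A²/I_B² = (243/61880)/(55/3094) = 243/1100

243/1100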